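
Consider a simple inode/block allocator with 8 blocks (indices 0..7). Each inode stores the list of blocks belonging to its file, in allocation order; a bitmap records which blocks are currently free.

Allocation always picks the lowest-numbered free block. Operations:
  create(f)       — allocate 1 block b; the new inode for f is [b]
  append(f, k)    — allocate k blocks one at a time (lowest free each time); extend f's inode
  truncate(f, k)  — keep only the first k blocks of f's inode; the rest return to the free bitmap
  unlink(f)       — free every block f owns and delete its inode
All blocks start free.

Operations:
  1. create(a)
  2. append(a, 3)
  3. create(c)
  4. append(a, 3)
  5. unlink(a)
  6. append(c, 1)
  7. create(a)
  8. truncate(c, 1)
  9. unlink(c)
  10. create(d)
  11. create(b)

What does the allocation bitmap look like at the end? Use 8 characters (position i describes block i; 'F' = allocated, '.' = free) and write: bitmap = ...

create(a): bitmap=F....... | a=[0]
append(a, 3): bitmap=FFFF.... | a=[0, 1, 2, 3]
create(c): bitmap=FFFFF... | a=[0, 1, 2, 3] c=[4]
append(a, 3): bitmap=FFFFFFFF | a=[0, 1, 2, 3, 5, 6, 7] c=[4]
unlink(a): bitmap=....F... | c=[4]
append(c, 1): bitmap=F...F... | c=[4, 0]
create(a): bitmap=FF..F... | a=[1] c=[4, 0]
truncate(c, 1): bitmap=.F..F... | a=[1] c=[4]
unlink(c): bitmap=.F...... | a=[1]
create(d): bitmap=FF...... | a=[1] d=[0]
create(b): bitmap=FFF..... | a=[1] b=[2] d=[0]

bitmap = FFF.....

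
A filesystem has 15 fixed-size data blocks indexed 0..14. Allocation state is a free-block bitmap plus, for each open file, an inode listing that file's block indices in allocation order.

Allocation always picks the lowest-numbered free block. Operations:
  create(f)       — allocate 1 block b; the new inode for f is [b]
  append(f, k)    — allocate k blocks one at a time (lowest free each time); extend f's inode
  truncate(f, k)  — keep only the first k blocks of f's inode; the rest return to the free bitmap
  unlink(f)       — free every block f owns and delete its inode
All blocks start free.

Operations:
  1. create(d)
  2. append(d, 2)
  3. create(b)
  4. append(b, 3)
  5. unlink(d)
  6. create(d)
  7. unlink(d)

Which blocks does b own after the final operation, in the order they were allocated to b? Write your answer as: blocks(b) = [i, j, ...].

[1] create(d) — d=0 (map F..............)
[2] append(d, 2) — d=0,1,2 (map FFF............)
[3] create(b) — b=3 d=0,1,2 (map FFFF...........)
[4] append(b, 3) — b=3,4,5,6 d=0,1,2 (map FFFFFFF........)
[5] unlink(d) — b=3,4,5,6 (map ...FFFF........)
[6] create(d) — b=3,4,5,6 d=0 (map F..FFFF........)
[7] unlink(d) — b=3,4,5,6 (map ...FFFF........)

blocks(b) = [3, 4, 5, 6]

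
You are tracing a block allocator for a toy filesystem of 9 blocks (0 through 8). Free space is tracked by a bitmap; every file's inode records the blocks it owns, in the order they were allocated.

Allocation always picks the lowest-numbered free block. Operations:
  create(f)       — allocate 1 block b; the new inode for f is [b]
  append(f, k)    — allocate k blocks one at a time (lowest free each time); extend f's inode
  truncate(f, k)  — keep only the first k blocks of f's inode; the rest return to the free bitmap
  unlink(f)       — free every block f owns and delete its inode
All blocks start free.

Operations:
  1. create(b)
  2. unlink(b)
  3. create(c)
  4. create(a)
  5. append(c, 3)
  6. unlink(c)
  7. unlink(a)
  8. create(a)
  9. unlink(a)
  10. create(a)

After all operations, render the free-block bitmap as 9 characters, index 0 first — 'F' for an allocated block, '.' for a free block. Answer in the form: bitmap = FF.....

bitmap = F........

create(b): bitmap=F........ | b=[0]
unlink(b): bitmap=......... | 
create(c): bitmap=F........ | c=[0]
create(a): bitmap=FF....... | a=[1] c=[0]
append(c, 3): bitmap=FFFFF.... | a=[1] c=[0, 2, 3, 4]
unlink(c): bitmap=.F....... | a=[1]
unlink(a): bitmap=......... | 
create(a): bitmap=F........ | a=[0]
unlink(a): bitmap=......... | 
create(a): bitmap=F........ | a=[0]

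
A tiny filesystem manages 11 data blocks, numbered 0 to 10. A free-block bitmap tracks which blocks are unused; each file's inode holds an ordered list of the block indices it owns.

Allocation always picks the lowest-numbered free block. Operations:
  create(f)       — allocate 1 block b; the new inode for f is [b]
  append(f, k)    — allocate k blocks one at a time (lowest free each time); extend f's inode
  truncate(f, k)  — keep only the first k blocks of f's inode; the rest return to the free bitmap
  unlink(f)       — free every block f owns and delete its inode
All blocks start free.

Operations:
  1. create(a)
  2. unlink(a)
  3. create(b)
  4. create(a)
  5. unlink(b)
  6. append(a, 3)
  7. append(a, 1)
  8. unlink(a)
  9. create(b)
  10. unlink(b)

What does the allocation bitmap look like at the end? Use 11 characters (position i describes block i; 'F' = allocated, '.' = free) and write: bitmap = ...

bitmap = ...........

  1. create(a)  ⇒  F..........  {a→[0]}
  2. unlink(a)  ⇒  ...........  {}
  3. create(b)  ⇒  F..........  {b→[0]}
  4. create(a)  ⇒  FF.........  {a→[1]; b→[0]}
  5. unlink(b)  ⇒  .F.........  {a→[1]}
  6. append(a, 3)  ⇒  FFFF.......  {a→[1, 0, 2, 3]}
  7. append(a, 1)  ⇒  FFFFF......  {a→[1, 0, 2, 3, 4]}
  8. unlink(a)  ⇒  ...........  {}
  9. create(b)  ⇒  F..........  {b→[0]}
  10. unlink(b)  ⇒  ...........  {}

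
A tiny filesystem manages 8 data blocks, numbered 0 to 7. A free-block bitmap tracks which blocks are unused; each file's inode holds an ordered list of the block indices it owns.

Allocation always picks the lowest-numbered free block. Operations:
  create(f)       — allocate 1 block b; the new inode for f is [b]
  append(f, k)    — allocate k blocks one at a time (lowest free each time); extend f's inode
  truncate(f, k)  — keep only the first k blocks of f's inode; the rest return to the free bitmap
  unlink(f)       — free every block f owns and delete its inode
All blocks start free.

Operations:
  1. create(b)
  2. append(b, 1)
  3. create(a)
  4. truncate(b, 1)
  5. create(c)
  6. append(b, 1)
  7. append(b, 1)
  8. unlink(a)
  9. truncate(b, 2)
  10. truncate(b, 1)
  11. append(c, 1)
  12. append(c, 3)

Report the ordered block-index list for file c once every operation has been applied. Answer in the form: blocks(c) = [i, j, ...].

blocks(c) = [1, 2, 3, 4, 5]

after create(b) → b:[0]  free=[F.......]
after append(b, 1) → b:[0, 1]  free=[FF......]
after create(a) → a:[2], b:[0, 1]  free=[FFF.....]
after truncate(b, 1) → a:[2], b:[0]  free=[F.F.....]
after create(c) → a:[2], b:[0], c:[1]  free=[FFF.....]
after append(b, 1) → a:[2], b:[0, 3], c:[1]  free=[FFFF....]
after append(b, 1) → a:[2], b:[0, 3, 4], c:[1]  free=[FFFFF...]
after unlink(a) → b:[0, 3, 4], c:[1]  free=[FF.FF...]
after truncate(b, 2) → b:[0, 3], c:[1]  free=[FF.F....]
after truncate(b, 1) → b:[0], c:[1]  free=[FF......]
after append(c, 1) → b:[0], c:[1, 2]  free=[FFF.....]
after append(c, 3) → b:[0], c:[1, 2, 3, 4, 5]  free=[FFFFFF..]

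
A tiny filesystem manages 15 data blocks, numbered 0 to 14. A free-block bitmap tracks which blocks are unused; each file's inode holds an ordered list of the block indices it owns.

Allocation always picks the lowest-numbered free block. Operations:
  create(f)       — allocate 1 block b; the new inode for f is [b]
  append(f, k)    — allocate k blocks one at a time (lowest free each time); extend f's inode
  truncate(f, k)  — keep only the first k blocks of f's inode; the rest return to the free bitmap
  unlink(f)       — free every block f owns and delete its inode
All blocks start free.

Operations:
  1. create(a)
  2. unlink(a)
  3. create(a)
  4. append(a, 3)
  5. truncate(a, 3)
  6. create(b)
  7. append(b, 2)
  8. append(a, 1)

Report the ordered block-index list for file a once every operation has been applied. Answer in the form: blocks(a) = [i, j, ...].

after create(a) → a:[0]  free=[F..............]
after unlink(a) →   free=[...............]
after create(a) → a:[0]  free=[F..............]
after append(a, 3) → a:[0, 1, 2, 3]  free=[FFFF...........]
after truncate(a, 3) → a:[0, 1, 2]  free=[FFF............]
after create(b) → a:[0, 1, 2], b:[3]  free=[FFFF...........]
after append(b, 2) → a:[0, 1, 2], b:[3, 4, 5]  free=[FFFFFF.........]
after append(a, 1) → a:[0, 1, 2, 6], b:[3, 4, 5]  free=[FFFFFFF........]

blocks(a) = [0, 1, 2, 6]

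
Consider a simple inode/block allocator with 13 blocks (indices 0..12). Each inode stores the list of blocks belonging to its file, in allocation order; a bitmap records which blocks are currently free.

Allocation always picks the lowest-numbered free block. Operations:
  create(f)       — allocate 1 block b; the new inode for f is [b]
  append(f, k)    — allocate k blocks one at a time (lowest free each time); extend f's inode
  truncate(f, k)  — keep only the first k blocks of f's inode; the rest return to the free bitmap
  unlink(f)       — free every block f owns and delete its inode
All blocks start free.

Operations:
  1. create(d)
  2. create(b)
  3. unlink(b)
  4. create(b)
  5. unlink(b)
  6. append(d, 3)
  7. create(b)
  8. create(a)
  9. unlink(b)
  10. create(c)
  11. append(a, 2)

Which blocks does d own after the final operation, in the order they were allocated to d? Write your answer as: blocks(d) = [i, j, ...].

blocks(d) = [0, 1, 2, 3]

[1] create(d) — d=0 (map F............)
[2] create(b) — b=1 d=0 (map FF...........)
[3] unlink(b) — d=0 (map F............)
[4] create(b) — b=1 d=0 (map FF...........)
[5] unlink(b) — d=0 (map F............)
[6] append(d, 3) — d=0,1,2,3 (map FFFF.........)
[7] create(b) — b=4 d=0,1,2,3 (map FFFFF........)
[8] create(a) — a=5 b=4 d=0,1,2,3 (map FFFFFF.......)
[9] unlink(b) — a=5 d=0,1,2,3 (map FFFF.F.......)
[10] create(c) — a=5 c=4 d=0,1,2,3 (map FFFFFF.......)
[11] append(a, 2) — a=5,6,7 c=4 d=0,1,2,3 (map FFFFFFFF.....)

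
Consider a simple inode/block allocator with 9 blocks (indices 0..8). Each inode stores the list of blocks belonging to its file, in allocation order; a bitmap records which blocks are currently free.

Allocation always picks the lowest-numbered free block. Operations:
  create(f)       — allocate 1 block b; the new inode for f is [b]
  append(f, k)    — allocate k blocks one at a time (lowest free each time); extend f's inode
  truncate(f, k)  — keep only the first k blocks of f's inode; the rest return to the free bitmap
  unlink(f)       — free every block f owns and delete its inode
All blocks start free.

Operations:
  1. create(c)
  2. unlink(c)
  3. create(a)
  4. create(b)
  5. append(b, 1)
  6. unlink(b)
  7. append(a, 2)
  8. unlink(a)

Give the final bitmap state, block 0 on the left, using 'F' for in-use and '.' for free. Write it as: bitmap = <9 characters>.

[1] create(c) — c=0 (map F........)
[2] unlink(c) —  (map .........)
[3] create(a) — a=0 (map F........)
[4] create(b) — a=0 b=1 (map FF.......)
[5] append(b, 1) — a=0 b=1,2 (map FFF......)
[6] unlink(b) — a=0 (map F........)
[7] append(a, 2) — a=0,1,2 (map FFF......)
[8] unlink(a) —  (map .........)

bitmap = .........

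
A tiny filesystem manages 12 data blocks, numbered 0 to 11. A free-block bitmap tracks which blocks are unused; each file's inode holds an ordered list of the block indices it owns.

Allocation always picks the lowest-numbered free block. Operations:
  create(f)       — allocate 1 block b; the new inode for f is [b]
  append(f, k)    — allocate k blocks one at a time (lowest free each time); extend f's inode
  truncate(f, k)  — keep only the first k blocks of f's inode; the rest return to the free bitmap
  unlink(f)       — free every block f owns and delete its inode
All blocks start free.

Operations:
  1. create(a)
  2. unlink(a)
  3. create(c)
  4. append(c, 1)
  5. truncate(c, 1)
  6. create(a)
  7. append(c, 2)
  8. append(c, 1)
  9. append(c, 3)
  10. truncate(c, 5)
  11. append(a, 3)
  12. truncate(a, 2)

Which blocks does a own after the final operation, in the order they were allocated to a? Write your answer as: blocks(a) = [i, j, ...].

  1. create(a)  ⇒  F...........  {a→[0]}
  2. unlink(a)  ⇒  ............  {}
  3. create(c)  ⇒  F...........  {c→[0]}
  4. append(c, 1)  ⇒  FF..........  {c→[0, 1]}
  5. truncate(c, 1)  ⇒  F...........  {c→[0]}
  6. create(a)  ⇒  FF..........  {a→[1]; c→[0]}
  7. append(c, 2)  ⇒  FFFF........  {a→[1]; c→[0, 2, 3]}
  8. append(c, 1)  ⇒  FFFFF.......  {a→[1]; c→[0, 2, 3, 4]}
  9. append(c, 3)  ⇒  FFFFFFFF....  {a→[1]; c→[0, 2, 3, 4, 5, 6, 7]}
  10. truncate(c, 5)  ⇒  FFFFFF......  {a→[1]; c→[0, 2, 3, 4, 5]}
  11. append(a, 3)  ⇒  FFFFFFFFF...  {a→[1, 6, 7, 8]; c→[0, 2, 3, 4, 5]}
  12. truncate(a, 2)  ⇒  FFFFFFF.....  {a→[1, 6]; c→[0, 2, 3, 4, 5]}

blocks(a) = [1, 6]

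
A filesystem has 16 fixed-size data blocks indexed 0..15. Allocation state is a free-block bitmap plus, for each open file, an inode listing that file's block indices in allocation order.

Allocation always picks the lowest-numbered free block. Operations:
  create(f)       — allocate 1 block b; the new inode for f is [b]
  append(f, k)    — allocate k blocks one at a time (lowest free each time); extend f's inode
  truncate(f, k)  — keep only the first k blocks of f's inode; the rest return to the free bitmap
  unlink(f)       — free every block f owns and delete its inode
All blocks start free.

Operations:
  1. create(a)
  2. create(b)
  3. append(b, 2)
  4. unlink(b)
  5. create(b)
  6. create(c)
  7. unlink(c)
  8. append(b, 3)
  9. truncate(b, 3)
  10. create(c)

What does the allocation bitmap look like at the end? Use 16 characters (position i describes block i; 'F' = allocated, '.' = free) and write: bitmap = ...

bitmap = FFFFF...........

create(a): bitmap=F............... | a=[0]
create(b): bitmap=FF.............. | a=[0] b=[1]
append(b, 2): bitmap=FFFF............ | a=[0] b=[1, 2, 3]
unlink(b): bitmap=F............... | a=[0]
create(b): bitmap=FF.............. | a=[0] b=[1]
create(c): bitmap=FFF............. | a=[0] b=[1] c=[2]
unlink(c): bitmap=FF.............. | a=[0] b=[1]
append(b, 3): bitmap=FFFFF........... | a=[0] b=[1, 2, 3, 4]
truncate(b, 3): bitmap=FFFF............ | a=[0] b=[1, 2, 3]
create(c): bitmap=FFFFF........... | a=[0] b=[1, 2, 3] c=[4]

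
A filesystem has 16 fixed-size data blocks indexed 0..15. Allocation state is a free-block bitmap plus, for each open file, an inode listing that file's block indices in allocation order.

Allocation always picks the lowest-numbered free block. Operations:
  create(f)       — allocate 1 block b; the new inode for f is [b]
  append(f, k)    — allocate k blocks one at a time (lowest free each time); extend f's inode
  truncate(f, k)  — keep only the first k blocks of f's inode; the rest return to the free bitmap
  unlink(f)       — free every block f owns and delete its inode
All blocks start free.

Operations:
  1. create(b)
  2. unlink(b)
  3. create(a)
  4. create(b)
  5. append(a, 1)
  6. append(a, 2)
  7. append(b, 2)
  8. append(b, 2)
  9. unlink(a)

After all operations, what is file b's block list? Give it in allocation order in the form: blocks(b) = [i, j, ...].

after create(b) → b:[0]  free=[F...............]
after unlink(b) →   free=[................]
after create(a) → a:[0]  free=[F...............]
after create(b) → a:[0], b:[1]  free=[FF..............]
after append(a, 1) → a:[0, 2], b:[1]  free=[FFF.............]
after append(a, 2) → a:[0, 2, 3, 4], b:[1]  free=[FFFFF...........]
after append(b, 2) → a:[0, 2, 3, 4], b:[1, 5, 6]  free=[FFFFFFF.........]
after append(b, 2) → a:[0, 2, 3, 4], b:[1, 5, 6, 7, 8]  free=[FFFFFFFFF.......]
after unlink(a) → b:[1, 5, 6, 7, 8]  free=[.F...FFFF.......]

blocks(b) = [1, 5, 6, 7, 8]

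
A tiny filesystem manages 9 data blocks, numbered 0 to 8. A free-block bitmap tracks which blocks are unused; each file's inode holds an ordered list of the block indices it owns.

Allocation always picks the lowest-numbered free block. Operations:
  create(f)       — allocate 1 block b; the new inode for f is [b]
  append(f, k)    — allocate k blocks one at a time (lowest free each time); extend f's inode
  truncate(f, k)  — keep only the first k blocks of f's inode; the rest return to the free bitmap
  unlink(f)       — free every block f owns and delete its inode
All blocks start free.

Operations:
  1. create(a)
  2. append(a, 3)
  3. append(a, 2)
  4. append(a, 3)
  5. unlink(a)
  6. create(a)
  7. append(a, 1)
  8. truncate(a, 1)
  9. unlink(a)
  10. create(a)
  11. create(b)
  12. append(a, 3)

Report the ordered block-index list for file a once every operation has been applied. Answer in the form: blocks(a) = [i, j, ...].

blocks(a) = [0, 2, 3, 4]

after create(a) → a:[0]  free=[F........]
after append(a, 3) → a:[0, 1, 2, 3]  free=[FFFF.....]
after append(a, 2) → a:[0, 1, 2, 3, 4, 5]  free=[FFFFFF...]
after append(a, 3) → a:[0, 1, 2, 3, 4, 5, 6, 7, 8]  free=[FFFFFFFFF]
after unlink(a) →   free=[.........]
after create(a) → a:[0]  free=[F........]
after append(a, 1) → a:[0, 1]  free=[FF.......]
after truncate(a, 1) → a:[0]  free=[F........]
after unlink(a) →   free=[.........]
after create(a) → a:[0]  free=[F........]
after create(b) → a:[0], b:[1]  free=[FF.......]
after append(a, 3) → a:[0, 2, 3, 4], b:[1]  free=[FFFFF....]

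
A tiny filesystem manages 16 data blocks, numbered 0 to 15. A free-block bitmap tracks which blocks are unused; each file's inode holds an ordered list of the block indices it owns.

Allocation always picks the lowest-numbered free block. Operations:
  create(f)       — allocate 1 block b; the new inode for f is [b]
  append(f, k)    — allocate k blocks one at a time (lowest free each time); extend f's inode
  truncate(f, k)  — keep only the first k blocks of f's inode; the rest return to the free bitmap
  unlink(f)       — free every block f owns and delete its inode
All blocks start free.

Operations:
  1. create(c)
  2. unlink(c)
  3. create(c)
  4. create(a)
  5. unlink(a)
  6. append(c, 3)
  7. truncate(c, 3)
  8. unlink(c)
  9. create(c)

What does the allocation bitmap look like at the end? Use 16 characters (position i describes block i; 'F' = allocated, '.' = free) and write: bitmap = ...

create(c): bitmap=F............... | c=[0]
unlink(c): bitmap=................ | 
create(c): bitmap=F............... | c=[0]
create(a): bitmap=FF.............. | a=[1] c=[0]
unlink(a): bitmap=F............... | c=[0]
append(c, 3): bitmap=FFFF............ | c=[0, 1, 2, 3]
truncate(c, 3): bitmap=FFF............. | c=[0, 1, 2]
unlink(c): bitmap=................ | 
create(c): bitmap=F............... | c=[0]

bitmap = F...............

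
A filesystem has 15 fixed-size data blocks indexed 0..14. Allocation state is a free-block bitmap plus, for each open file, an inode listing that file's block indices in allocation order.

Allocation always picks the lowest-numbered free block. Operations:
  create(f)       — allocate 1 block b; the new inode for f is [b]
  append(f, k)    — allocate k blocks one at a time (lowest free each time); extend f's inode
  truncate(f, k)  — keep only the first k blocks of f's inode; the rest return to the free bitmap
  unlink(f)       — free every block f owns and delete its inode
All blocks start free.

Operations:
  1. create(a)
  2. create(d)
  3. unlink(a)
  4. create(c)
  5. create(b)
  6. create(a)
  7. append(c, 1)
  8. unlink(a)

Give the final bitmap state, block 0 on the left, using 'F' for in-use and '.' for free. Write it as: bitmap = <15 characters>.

bitmap = FFF.F..........

after create(a) → a:[0]  free=[F..............]
after create(d) → a:[0], d:[1]  free=[FF.............]
after unlink(a) → d:[1]  free=[.F.............]
after create(c) → c:[0], d:[1]  free=[FF.............]
after create(b) → b:[2], c:[0], d:[1]  free=[FFF............]
after create(a) → a:[3], b:[2], c:[0], d:[1]  free=[FFFF...........]
after append(c, 1) → a:[3], b:[2], c:[0, 4], d:[1]  free=[FFFFF..........]
after unlink(a) → b:[2], c:[0, 4], d:[1]  free=[FFF.F..........]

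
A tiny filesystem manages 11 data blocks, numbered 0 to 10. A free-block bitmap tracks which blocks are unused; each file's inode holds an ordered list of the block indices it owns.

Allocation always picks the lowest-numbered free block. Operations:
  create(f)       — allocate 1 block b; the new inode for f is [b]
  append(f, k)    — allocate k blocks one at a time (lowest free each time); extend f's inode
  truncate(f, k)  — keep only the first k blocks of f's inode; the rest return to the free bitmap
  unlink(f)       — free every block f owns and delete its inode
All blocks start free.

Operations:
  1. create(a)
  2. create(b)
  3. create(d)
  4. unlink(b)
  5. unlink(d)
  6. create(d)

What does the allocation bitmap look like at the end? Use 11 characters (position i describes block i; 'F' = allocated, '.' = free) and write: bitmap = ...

create(a): bitmap=F.......... | a=[0]
create(b): bitmap=FF......... | a=[0] b=[1]
create(d): bitmap=FFF........ | a=[0] b=[1] d=[2]
unlink(b): bitmap=F.F........ | a=[0] d=[2]
unlink(d): bitmap=F.......... | a=[0]
create(d): bitmap=FF......... | a=[0] d=[1]

bitmap = FF.........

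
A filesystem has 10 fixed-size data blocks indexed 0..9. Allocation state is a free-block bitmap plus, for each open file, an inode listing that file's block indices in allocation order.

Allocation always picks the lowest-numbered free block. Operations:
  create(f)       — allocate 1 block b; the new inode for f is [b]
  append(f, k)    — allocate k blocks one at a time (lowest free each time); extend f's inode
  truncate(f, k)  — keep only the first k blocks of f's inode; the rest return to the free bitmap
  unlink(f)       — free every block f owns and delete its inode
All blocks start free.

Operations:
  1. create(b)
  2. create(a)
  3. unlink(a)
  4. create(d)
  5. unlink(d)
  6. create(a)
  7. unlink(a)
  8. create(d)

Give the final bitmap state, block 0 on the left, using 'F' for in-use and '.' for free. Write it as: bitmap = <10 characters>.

bitmap = FF........

after create(b) → b:[0]  free=[F.........]
after create(a) → a:[1], b:[0]  free=[FF........]
after unlink(a) → b:[0]  free=[F.........]
after create(d) → b:[0], d:[1]  free=[FF........]
after unlink(d) → b:[0]  free=[F.........]
after create(a) → a:[1], b:[0]  free=[FF........]
after unlink(a) → b:[0]  free=[F.........]
after create(d) → b:[0], d:[1]  free=[FF........]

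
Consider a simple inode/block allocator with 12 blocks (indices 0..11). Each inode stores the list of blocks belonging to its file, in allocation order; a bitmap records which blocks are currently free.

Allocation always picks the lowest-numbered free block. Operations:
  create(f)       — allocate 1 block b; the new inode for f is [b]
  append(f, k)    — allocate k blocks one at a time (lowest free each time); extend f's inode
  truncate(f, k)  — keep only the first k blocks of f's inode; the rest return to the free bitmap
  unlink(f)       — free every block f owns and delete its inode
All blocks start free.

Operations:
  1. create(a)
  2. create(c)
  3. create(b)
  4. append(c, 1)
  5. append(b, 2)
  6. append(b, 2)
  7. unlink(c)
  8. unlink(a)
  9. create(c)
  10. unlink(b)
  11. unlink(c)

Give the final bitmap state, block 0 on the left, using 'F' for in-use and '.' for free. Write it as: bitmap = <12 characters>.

bitmap = ............

  1. create(a)  ⇒  F...........  {a→[0]}
  2. create(c)  ⇒  FF..........  {a→[0]; c→[1]}
  3. create(b)  ⇒  FFF.........  {a→[0]; b→[2]; c→[1]}
  4. append(c, 1)  ⇒  FFFF........  {a→[0]; b→[2]; c→[1, 3]}
  5. append(b, 2)  ⇒  FFFFFF......  {a→[0]; b→[2, 4, 5]; c→[1, 3]}
  6. append(b, 2)  ⇒  FFFFFFFF....  {a→[0]; b→[2, 4, 5, 6, 7]; c→[1, 3]}
  7. unlink(c)  ⇒  F.F.FFFF....  {a→[0]; b→[2, 4, 5, 6, 7]}
  8. unlink(a)  ⇒  ..F.FFFF....  {b→[2, 4, 5, 6, 7]}
  9. create(c)  ⇒  F.F.FFFF....  {b→[2, 4, 5, 6, 7]; c→[0]}
  10. unlink(b)  ⇒  F...........  {c→[0]}
  11. unlink(c)  ⇒  ............  {}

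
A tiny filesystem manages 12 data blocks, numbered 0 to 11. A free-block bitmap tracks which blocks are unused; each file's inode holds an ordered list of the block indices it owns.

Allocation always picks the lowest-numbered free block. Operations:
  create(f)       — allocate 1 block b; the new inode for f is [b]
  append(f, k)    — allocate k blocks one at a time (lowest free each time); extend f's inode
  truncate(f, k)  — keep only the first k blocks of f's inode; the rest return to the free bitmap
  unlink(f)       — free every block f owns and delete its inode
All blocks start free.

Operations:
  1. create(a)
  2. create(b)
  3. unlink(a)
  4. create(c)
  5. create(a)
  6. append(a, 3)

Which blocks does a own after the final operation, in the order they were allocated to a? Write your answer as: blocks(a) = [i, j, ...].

  1. create(a)  ⇒  F...........  {a→[0]}
  2. create(b)  ⇒  FF..........  {a→[0]; b→[1]}
  3. unlink(a)  ⇒  .F..........  {b→[1]}
  4. create(c)  ⇒  FF..........  {b→[1]; c→[0]}
  5. create(a)  ⇒  FFF.........  {a→[2]; b→[1]; c→[0]}
  6. append(a, 3)  ⇒  FFFFFF......  {a→[2, 3, 4, 5]; b→[1]; c→[0]}

blocks(a) = [2, 3, 4, 5]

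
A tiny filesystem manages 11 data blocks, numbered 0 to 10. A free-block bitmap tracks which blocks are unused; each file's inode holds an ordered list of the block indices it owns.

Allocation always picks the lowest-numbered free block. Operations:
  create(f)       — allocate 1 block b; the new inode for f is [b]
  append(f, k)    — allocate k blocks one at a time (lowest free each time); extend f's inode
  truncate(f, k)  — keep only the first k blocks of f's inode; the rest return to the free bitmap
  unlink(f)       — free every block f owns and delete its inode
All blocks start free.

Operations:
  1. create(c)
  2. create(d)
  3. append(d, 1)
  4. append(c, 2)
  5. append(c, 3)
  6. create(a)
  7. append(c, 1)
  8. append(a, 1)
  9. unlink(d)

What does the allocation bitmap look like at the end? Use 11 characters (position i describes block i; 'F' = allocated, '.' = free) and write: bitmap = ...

after create(c) → c:[0]  free=[F..........]
after create(d) → c:[0], d:[1]  free=[FF.........]
after append(d, 1) → c:[0], d:[1, 2]  free=[FFF........]
after append(c, 2) → c:[0, 3, 4], d:[1, 2]  free=[FFFFF......]
after append(c, 3) → c:[0, 3, 4, 5, 6, 7], d:[1, 2]  free=[FFFFFFFF...]
after create(a) → a:[8], c:[0, 3, 4, 5, 6, 7], d:[1, 2]  free=[FFFFFFFFF..]
after append(c, 1) → a:[8], c:[0, 3, 4, 5, 6, 7, 9], d:[1, 2]  free=[FFFFFFFFFF.]
after append(a, 1) → a:[8, 10], c:[0, 3, 4, 5, 6, 7, 9], d:[1, 2]  free=[FFFFFFFFFFF]
after unlink(d) → a:[8, 10], c:[0, 3, 4, 5, 6, 7, 9]  free=[F..FFFFFFFF]

bitmap = F..FFFFFFFF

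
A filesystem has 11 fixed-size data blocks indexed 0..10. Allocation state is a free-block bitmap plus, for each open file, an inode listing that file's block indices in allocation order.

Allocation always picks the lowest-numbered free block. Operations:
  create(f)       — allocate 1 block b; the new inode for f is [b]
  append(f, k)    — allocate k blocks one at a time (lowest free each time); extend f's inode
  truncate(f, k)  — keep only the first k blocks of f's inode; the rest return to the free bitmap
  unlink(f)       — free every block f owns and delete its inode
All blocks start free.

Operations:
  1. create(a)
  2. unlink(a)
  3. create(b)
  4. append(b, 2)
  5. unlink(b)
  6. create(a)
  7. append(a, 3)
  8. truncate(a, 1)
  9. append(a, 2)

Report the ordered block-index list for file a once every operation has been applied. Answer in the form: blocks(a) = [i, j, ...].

create(a): bitmap=F.......... | a=[0]
unlink(a): bitmap=........... | 
create(b): bitmap=F.......... | b=[0]
append(b, 2): bitmap=FFF........ | b=[0, 1, 2]
unlink(b): bitmap=........... | 
create(a): bitmap=F.......... | a=[0]
append(a, 3): bitmap=FFFF....... | a=[0, 1, 2, 3]
truncate(a, 1): bitmap=F.......... | a=[0]
append(a, 2): bitmap=FFF........ | a=[0, 1, 2]

blocks(a) = [0, 1, 2]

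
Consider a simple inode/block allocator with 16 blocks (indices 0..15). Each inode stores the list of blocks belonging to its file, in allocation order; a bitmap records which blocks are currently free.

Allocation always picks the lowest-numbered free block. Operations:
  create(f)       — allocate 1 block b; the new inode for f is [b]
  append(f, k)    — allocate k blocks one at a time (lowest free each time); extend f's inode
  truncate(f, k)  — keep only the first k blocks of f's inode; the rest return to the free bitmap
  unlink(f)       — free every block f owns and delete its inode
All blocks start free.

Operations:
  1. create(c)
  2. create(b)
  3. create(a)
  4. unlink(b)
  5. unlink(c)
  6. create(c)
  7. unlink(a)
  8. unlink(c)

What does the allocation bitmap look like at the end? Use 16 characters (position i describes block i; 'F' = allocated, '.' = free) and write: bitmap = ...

create(c): bitmap=F............... | c=[0]
create(b): bitmap=FF.............. | b=[1] c=[0]
create(a): bitmap=FFF............. | a=[2] b=[1] c=[0]
unlink(b): bitmap=F.F............. | a=[2] c=[0]
unlink(c): bitmap=..F............. | a=[2]
create(c): bitmap=F.F............. | a=[2] c=[0]
unlink(a): bitmap=F............... | c=[0]
unlink(c): bitmap=................ | 

bitmap = ................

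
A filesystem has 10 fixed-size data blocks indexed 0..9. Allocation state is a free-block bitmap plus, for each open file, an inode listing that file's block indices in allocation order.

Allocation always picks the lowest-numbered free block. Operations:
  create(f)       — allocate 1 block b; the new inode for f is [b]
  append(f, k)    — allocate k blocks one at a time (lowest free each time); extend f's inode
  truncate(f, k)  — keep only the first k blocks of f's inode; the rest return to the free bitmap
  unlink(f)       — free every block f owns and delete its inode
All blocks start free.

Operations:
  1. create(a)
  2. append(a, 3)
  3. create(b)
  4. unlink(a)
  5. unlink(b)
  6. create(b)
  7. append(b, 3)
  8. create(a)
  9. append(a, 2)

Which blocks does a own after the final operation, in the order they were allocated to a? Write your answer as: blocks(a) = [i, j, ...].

[1] create(a) — a=0 (map F.........)
[2] append(a, 3) — a=0,1,2,3 (map FFFF......)
[3] create(b) — a=0,1,2,3 b=4 (map FFFFF.....)
[4] unlink(a) — b=4 (map ....F.....)
[5] unlink(b) —  (map ..........)
[6] create(b) — b=0 (map F.........)
[7] append(b, 3) — b=0,1,2,3 (map FFFF......)
[8] create(a) — a=4 b=0,1,2,3 (map FFFFF.....)
[9] append(a, 2) — a=4,5,6 b=0,1,2,3 (map FFFFFFF...)

blocks(a) = [4, 5, 6]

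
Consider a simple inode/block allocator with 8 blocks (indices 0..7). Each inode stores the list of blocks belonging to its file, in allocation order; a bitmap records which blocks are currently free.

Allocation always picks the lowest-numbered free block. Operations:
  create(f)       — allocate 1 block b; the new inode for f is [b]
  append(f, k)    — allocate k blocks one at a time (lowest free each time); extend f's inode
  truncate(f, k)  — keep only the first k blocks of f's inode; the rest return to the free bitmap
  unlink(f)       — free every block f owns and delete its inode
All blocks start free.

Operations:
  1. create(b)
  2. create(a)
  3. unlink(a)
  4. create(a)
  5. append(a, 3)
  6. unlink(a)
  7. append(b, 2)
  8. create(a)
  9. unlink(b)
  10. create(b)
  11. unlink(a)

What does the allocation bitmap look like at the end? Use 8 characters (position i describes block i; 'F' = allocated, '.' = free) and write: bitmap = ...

bitmap = F.......

after create(b) → b:[0]  free=[F.......]
after create(a) → a:[1], b:[0]  free=[FF......]
after unlink(a) → b:[0]  free=[F.......]
after create(a) → a:[1], b:[0]  free=[FF......]
after append(a, 3) → a:[1, 2, 3, 4], b:[0]  free=[FFFFF...]
after unlink(a) → b:[0]  free=[F.......]
after append(b, 2) → b:[0, 1, 2]  free=[FFF.....]
after create(a) → a:[3], b:[0, 1, 2]  free=[FFFF....]
after unlink(b) → a:[3]  free=[...F....]
after create(b) → a:[3], b:[0]  free=[F..F....]
after unlink(a) → b:[0]  free=[F.......]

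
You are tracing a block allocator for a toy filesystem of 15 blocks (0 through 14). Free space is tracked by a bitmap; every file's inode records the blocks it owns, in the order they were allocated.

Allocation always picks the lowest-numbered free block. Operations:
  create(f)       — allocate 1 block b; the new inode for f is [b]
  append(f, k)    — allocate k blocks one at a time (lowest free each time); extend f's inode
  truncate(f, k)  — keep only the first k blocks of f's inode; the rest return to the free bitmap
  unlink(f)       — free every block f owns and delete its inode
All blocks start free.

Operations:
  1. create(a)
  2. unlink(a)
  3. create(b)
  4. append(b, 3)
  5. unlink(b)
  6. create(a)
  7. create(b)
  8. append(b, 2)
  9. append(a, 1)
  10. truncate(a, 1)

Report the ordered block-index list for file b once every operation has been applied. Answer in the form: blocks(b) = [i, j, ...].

blocks(b) = [1, 2, 3]

after create(a) → a:[0]  free=[F..............]
after unlink(a) →   free=[...............]
after create(b) → b:[0]  free=[F..............]
after append(b, 3) → b:[0, 1, 2, 3]  free=[FFFF...........]
after unlink(b) →   free=[...............]
after create(a) → a:[0]  free=[F..............]
after create(b) → a:[0], b:[1]  free=[FF.............]
after append(b, 2) → a:[0], b:[1, 2, 3]  free=[FFFF...........]
after append(a, 1) → a:[0, 4], b:[1, 2, 3]  free=[FFFFF..........]
after truncate(a, 1) → a:[0], b:[1, 2, 3]  free=[FFFF...........]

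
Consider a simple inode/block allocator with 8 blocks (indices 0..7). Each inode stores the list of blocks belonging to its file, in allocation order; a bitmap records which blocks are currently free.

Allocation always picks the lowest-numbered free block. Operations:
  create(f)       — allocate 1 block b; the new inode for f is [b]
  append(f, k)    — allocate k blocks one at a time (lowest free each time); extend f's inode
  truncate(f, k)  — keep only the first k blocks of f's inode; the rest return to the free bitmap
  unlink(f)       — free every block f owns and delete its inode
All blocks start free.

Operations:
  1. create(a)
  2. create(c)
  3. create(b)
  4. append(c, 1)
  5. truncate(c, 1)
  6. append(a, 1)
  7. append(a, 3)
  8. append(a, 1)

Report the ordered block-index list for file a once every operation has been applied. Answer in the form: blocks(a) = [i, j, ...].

after create(a) → a:[0]  free=[F.......]
after create(c) → a:[0], c:[1]  free=[FF......]
after create(b) → a:[0], b:[2], c:[1]  free=[FFF.....]
after append(c, 1) → a:[0], b:[2], c:[1, 3]  free=[FFFF....]
after truncate(c, 1) → a:[0], b:[2], c:[1]  free=[FFF.....]
after append(a, 1) → a:[0, 3], b:[2], c:[1]  free=[FFFF....]
after append(a, 3) → a:[0, 3, 4, 5, 6], b:[2], c:[1]  free=[FFFFFFF.]
after append(a, 1) → a:[0, 3, 4, 5, 6, 7], b:[2], c:[1]  free=[FFFFFFFF]

blocks(a) = [0, 3, 4, 5, 6, 7]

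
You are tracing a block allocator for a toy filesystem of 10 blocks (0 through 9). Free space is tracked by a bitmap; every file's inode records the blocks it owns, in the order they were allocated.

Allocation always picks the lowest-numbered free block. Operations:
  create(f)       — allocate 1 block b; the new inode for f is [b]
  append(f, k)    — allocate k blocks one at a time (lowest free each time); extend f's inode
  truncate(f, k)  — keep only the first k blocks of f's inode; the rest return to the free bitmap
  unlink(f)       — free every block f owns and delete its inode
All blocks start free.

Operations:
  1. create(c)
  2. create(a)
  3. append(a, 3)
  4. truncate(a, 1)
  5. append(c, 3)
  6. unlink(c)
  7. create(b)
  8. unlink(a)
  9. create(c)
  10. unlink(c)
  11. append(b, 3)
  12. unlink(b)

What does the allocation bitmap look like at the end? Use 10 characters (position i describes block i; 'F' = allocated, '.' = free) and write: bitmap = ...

after create(c) → c:[0]  free=[F.........]
after create(a) → a:[1], c:[0]  free=[FF........]
after append(a, 3) → a:[1, 2, 3, 4], c:[0]  free=[FFFFF.....]
after truncate(a, 1) → a:[1], c:[0]  free=[FF........]
after append(c, 3) → a:[1], c:[0, 2, 3, 4]  free=[FFFFF.....]
after unlink(c) → a:[1]  free=[.F........]
after create(b) → a:[1], b:[0]  free=[FF........]
after unlink(a) → b:[0]  free=[F.........]
after create(c) → b:[0], c:[1]  free=[FF........]
after unlink(c) → b:[0]  free=[F.........]
after append(b, 3) → b:[0, 1, 2, 3]  free=[FFFF......]
after unlink(b) →   free=[..........]

bitmap = ..........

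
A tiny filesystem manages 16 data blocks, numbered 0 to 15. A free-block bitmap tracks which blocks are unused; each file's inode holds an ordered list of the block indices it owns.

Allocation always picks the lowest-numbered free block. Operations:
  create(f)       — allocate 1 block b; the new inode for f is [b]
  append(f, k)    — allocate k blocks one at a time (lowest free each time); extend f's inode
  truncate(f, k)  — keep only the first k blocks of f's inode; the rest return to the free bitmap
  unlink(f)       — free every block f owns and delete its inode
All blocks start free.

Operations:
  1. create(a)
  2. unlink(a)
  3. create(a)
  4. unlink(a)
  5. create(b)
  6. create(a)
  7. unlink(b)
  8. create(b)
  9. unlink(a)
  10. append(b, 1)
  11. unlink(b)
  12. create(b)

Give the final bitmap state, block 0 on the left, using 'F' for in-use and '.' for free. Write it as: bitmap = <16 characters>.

after create(a) → a:[0]  free=[F...............]
after unlink(a) →   free=[................]
after create(a) → a:[0]  free=[F...............]
after unlink(a) →   free=[................]
after create(b) → b:[0]  free=[F...............]
after create(a) → a:[1], b:[0]  free=[FF..............]
after unlink(b) → a:[1]  free=[.F..............]
after create(b) → a:[1], b:[0]  free=[FF..............]
after unlink(a) → b:[0]  free=[F...............]
after append(b, 1) → b:[0, 1]  free=[FF..............]
after unlink(b) →   free=[................]
after create(b) → b:[0]  free=[F...............]

bitmap = F...............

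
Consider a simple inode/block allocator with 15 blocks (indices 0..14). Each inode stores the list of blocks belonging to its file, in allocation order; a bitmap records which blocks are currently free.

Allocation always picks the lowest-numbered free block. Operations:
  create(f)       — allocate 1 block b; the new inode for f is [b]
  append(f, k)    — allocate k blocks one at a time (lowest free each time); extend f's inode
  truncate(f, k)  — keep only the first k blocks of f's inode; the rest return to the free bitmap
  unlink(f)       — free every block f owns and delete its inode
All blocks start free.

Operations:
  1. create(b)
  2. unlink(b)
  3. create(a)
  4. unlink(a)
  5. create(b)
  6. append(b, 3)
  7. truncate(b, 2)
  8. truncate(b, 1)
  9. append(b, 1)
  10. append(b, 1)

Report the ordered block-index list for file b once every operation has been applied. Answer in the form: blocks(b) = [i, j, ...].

after create(b) → b:[0]  free=[F..............]
after unlink(b) →   free=[...............]
after create(a) → a:[0]  free=[F..............]
after unlink(a) →   free=[...............]
after create(b) → b:[0]  free=[F..............]
after append(b, 3) → b:[0, 1, 2, 3]  free=[FFFF...........]
after truncate(b, 2) → b:[0, 1]  free=[FF.............]
after truncate(b, 1) → b:[0]  free=[F..............]
after append(b, 1) → b:[0, 1]  free=[FF.............]
after append(b, 1) → b:[0, 1, 2]  free=[FFF............]

blocks(b) = [0, 1, 2]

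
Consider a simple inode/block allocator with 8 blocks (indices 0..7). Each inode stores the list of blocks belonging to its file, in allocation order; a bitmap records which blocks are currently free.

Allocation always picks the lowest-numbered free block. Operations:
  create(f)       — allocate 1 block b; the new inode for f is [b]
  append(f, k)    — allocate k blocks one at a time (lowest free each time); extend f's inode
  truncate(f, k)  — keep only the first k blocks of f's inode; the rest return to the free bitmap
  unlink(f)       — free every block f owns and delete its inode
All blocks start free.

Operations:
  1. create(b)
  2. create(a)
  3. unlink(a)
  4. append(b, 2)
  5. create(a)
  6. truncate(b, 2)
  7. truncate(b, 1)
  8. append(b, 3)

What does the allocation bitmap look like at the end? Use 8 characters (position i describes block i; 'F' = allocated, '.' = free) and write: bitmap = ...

  1. create(b)  ⇒  F.......  {b→[0]}
  2. create(a)  ⇒  FF......  {a→[1]; b→[0]}
  3. unlink(a)  ⇒  F.......  {b→[0]}
  4. append(b, 2)  ⇒  FFF.....  {b→[0, 1, 2]}
  5. create(a)  ⇒  FFFF....  {a→[3]; b→[0, 1, 2]}
  6. truncate(b, 2)  ⇒  FF.F....  {a→[3]; b→[0, 1]}
  7. truncate(b, 1)  ⇒  F..F....  {a→[3]; b→[0]}
  8. append(b, 3)  ⇒  FFFFF...  {a→[3]; b→[0, 1, 2, 4]}

bitmap = FFFFF...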